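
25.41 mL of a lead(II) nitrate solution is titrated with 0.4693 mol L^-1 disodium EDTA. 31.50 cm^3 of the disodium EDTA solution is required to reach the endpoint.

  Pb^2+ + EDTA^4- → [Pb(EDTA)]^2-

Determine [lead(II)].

0.5818 mol/L

n(EDTA) = 0.03150 L × 0.4693 mol/L = 0.01478 mol
n(Pb2+) = 0.01478 mol (1:1 mole ratio)
[Pb2+] = 0.01478 mol / 0.02541 L = 0.5818 mol/L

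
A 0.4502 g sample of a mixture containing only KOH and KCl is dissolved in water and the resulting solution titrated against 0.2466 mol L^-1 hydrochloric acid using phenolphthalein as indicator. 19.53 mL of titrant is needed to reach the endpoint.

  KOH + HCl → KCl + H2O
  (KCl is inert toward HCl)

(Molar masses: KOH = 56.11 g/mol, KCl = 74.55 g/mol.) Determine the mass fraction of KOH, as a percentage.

60.02 %

n(HCl) = 0.01953 × 0.2466 = 4.816 × 10^-3 mol
Let x = n(KOH), y = n(KCl).
Titrant: 1x = 4.816 × 10^-3;  mass: 56.11x + 74.55y = 0.4502
Solving, x = 4.816 × 10^-3 mol, y = 2.414 × 10^-3 mol
mass of KOH = 4.816 × 10^-3 × 56.11 = 0.2702 g
% KOH = 0.2702 / 0.4502 × 100 = 60.02 %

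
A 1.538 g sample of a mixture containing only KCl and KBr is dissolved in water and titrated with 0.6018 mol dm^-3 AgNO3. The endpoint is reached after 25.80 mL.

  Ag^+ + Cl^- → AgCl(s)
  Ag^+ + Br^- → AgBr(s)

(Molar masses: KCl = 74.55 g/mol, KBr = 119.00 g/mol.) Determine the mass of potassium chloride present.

n(AgNO3) = 0.02580 × 0.6018 = 0.01553 mol
Let x = n(KCl), y = n(KBr).
Titrant: 1x + 1y = 0.01553;  mass: 74.55x + 119.00y = 1.538
Solving, x = 6.966 × 10^-3 mol, y = 8.560 × 10^-3 mol
mass of KCl = 6.966 × 10^-3 × 74.55 = 0.5193 g

0.5193 g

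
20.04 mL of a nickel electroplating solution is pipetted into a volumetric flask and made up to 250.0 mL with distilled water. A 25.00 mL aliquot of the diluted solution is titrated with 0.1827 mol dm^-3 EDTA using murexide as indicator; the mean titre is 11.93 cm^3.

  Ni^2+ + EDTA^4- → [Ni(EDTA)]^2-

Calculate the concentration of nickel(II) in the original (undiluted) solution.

n(EDTA) = 0.01193 × 0.1827 = 2.180 × 10^-3 mol
n(Ni2+) in the aliquot = 2.180 × 10^-3 mol (1:1 ratio)
[Ni2+]_dilute = 2.180 × 10^-3 / 0.02500 = 0.08718 mol/L
Dilution factor = 250.0 / 20.04 = 12.48
[Ni2+]_stock = 0.08718 × 12.48 = 1.088 mol/L

1.088 mol/L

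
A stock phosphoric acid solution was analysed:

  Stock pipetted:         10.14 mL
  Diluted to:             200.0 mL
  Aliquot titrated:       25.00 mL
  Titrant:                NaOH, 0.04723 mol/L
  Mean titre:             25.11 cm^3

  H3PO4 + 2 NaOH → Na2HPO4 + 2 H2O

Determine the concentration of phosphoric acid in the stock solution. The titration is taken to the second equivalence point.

n(NaOH) = 0.02511 × 0.04723 = 1.186 × 10^-3 mol
From the 1:2 ratio, n(H3PO4) in the aliquot = 1/2 × 1.186 × 10^-3 = 5.930 × 10^-4 mol
[H3PO4]_dilute = 5.930 × 10^-4 / 0.02500 = 0.02372 mol/L
Dilution factor = 200.0 / 10.14 = 19.72
[H3PO4]_stock = 0.02372 × 19.72 = 0.4678 mol/L

0.4678 mol/L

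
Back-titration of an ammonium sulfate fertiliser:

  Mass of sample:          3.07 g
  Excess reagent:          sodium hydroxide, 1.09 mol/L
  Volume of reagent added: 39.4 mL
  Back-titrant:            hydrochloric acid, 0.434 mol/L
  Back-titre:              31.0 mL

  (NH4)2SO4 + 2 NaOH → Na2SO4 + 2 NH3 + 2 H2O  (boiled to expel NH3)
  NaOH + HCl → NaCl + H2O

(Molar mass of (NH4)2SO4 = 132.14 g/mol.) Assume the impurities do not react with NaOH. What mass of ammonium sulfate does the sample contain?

1.95 g

n(NaOH) added = 0.0394 × 1.09 = 0.0429 mol
n(HCl) used in back-titration = 0.0310 × 0.434 = 0.0135 mol
n(NaOH) left over = 0.0135 mol (1:1 ratio)
n(NaOH) consumed by analyte = 0.0429 − 0.0135 = 0.0295 mol
From the 1:2 ratio, n((NH4)2SO4) = 1/2 × 0.0295 = 0.0147 mol
mass of (NH4)2SO4 = 0.0147 × 132.14 = 1.95 g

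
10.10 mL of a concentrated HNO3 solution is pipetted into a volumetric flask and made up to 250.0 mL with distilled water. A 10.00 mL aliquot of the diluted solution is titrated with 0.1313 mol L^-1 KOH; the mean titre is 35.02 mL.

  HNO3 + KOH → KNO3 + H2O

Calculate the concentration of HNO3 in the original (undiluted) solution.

11.38 mol/L

n(KOH) = 0.03502 × 0.1313 = 4.598 × 10^-3 mol
n(HNO3) in the aliquot = 4.598 × 10^-3 mol (1:1 ratio)
[HNO3]_dilute = 4.598 × 10^-3 / 0.01000 = 0.4598 mol/L
Dilution factor = 250.0 / 10.10 = 24.75
[HNO3]_stock = 0.4598 × 24.75 = 11.38 mol/L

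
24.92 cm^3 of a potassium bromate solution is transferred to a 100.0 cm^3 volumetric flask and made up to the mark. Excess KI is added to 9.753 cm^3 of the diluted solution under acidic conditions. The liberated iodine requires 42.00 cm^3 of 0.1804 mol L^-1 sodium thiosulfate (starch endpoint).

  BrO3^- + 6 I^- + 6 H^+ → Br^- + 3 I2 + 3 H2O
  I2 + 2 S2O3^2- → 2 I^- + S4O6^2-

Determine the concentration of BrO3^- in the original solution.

n(S2O3^2-) = 0.04200 × 0.1804 = 7.577 × 10^-3 mol
n(I2) = n(S2O3^2-)/2 = 3.788 × 10^-3 mol
From the 1:3 ratio, n(BrO3^-) in the aliquot = 1/3 × 3.788 × 10^-3 = 1.263 × 10^-3 mol
[BrO3^-]_dilute = 1.263 × 10^-3 / 0.009753 = 0.1295 mol/L
[BrO3^-]_original = 0.1295 × 100.0/24.92 = 0.5196 mol/L

0.5196 mol/L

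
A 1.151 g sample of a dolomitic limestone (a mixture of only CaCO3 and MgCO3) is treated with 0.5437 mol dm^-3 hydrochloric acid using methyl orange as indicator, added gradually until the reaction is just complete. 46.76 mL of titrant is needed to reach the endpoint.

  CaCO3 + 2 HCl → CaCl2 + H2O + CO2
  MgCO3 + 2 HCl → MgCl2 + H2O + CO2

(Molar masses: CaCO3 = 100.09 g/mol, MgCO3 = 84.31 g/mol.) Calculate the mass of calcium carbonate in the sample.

n(HCl) = 0.04676 × 0.5437 = 0.02542 mol
Let x = n(CaCO3), y = n(MgCO3).
Titrant: 2x + 2y = 0.02542;  mass: 100.09x + 84.31y = 1.151
Solving, x = 5.024 × 10^-3 mol, y = 7.688 × 10^-3 mol
mass of CaCO3 = 5.024 × 10^-3 × 100.09 = 0.5028 g

0.5028 g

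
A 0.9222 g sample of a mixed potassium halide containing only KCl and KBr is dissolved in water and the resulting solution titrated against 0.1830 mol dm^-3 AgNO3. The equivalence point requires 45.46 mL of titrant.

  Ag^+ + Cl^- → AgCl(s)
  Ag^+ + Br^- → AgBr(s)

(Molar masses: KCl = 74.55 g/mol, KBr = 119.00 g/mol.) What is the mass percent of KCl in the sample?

n(AgNO3) = 0.04546 × 0.1830 = 8.319 × 10^-3 mol
Let x = n(KCl), y = n(KBr).
Titrant: 1x + 1y = 8.319 × 10^-3;  mass: 74.55x + 119.00y = 0.9222
Solving, x = 1.525 × 10^-3 mol, y = 6.794 × 10^-3 mol
mass of KCl = 1.525 × 10^-3 × 74.55 = 0.1137 g
% KCl = 0.1137 / 0.9222 × 100 = 12.33 %

12.33 %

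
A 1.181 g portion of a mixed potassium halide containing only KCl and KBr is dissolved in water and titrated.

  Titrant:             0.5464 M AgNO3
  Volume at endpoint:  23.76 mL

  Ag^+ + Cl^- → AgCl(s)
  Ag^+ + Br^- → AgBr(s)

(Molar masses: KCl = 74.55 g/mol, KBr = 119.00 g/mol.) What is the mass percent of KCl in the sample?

51.68 %

n(AgNO3) = 0.02376 × 0.5464 = 0.01298 mol
Let x = n(KCl), y = n(KBr).
Titrant: 1x + 1y = 0.01298;  mass: 74.55x + 119.00y = 1.181
Solving, x = 8.187 × 10^-3 mol, y = 4.795 × 10^-3 mol
mass of KCl = 8.187 × 10^-3 × 74.55 = 0.6103 g
% KCl = 0.6103 / 1.181 × 100 = 51.68 %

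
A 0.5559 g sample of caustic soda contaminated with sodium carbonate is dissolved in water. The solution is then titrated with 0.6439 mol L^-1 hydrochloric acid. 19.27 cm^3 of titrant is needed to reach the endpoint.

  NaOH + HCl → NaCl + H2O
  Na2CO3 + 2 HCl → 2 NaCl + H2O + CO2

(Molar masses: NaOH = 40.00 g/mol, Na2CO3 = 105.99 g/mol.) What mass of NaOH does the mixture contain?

0.3129 g

n(HCl) = 0.01927 × 0.6439 = 0.01241 mol
Let x = n(NaOH), y = n(Na2CO3).
Titrant: 1x + 2y = 0.01241;  mass: 40.00x + 105.99y = 0.5559
Solving, x = 7.823 × 10^-3 mol, y = 2.292 × 10^-3 mol
mass of NaOH = 7.823 × 10^-3 × 40.00 = 0.3129 g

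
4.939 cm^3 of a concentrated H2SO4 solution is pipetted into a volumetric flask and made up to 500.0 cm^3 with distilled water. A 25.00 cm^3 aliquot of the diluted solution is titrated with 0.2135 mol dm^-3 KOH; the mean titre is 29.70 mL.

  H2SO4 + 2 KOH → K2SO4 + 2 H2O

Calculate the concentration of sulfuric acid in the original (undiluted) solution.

n(KOH) = 0.02970 × 0.2135 = 6.341 × 10^-3 mol
From the 1:2 ratio, n(H2SO4) in the aliquot = 1/2 × 6.341 × 10^-3 = 3.170 × 10^-3 mol
[H2SO4]_dilute = 3.170 × 10^-3 / 0.02500 = 0.1268 mol/L
Dilution factor = 500.0 / 4.939 = 101.2
[H2SO4]_stock = 0.1268 × 101.2 = 12.84 mol/L

12.84 mol/L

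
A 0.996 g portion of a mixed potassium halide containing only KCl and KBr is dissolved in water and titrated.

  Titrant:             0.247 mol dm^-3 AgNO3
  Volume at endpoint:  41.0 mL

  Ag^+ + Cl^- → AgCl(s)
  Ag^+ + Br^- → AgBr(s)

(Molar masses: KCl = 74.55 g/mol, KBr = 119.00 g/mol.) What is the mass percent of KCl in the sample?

n(AgNO3) = 0.0410 × 0.247 = 0.0101 mol
Let x = n(KCl), y = n(KBr).
Titrant: 1x + 1y = 0.0101;  mass: 74.55x + 119.00y = 0.996
Solving, x = 4.70 × 10^-3 mol, y = 5.42 × 10^-3 mol
mass of KCl = 4.70 × 10^-3 × 74.55 = 0.351 g
% KCl = 0.351 / 0.996 × 100 = 35.2 %

35.2 %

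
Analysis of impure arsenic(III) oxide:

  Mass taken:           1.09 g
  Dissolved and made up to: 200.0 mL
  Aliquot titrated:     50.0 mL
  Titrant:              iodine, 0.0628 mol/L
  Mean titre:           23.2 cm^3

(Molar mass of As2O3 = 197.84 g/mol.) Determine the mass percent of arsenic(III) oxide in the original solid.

As2O3 + 2 I2 + 2 H2O → As2O5 + 4 HI
n(I2) per titration = 0.0232 × 0.0628 = 1.46 × 10^-3 mol
From the 1:2 ratio, n(As2O3) in each aliquot = 1/2 × 1.46 × 10^-3 = 7.28 × 10^-4 mol
n(As2O3) in the whole flask = 7.28 × 10^-4 × 200.0/50.0 = 2.91 × 10^-3 mol
mass of As2O3 = 2.91 × 10^-3 × 197.84 = 0.576 g
% As2O3 = 0.576 / 1.09 × 100 = 52.9 %

52.9 %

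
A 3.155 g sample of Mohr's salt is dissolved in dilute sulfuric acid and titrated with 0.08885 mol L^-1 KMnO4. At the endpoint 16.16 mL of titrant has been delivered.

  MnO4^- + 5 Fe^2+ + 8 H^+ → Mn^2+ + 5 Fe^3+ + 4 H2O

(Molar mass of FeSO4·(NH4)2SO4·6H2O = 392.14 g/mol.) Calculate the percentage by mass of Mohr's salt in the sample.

89.23 %

n(KMnO4) = 0.01616 L × 0.08885 mol/L = 1.436 × 10^-3 mol
From the 5:1 ratio, n(FeSO4·(NH4)2SO4·6H2O) = 5/1 × 1.436 × 10^-3 = 7.179 × 10^-3 mol
mass of FeSO4·(NH4)2SO4·6H2O = 7.179 × 10^-3 × 392.14 g/mol = 2.815 g
% FeSO4·(NH4)2SO4·6H2O = 2.815 / 3.155 × 100 = 89.23 %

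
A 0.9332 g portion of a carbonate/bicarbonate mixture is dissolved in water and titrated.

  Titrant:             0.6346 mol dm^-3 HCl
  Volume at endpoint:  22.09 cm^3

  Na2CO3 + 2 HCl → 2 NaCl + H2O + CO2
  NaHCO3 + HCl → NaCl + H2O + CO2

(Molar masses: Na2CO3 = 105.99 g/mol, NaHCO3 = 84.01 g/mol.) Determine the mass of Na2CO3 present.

0.4177 g

n(HCl) = 0.02209 × 0.6346 = 0.01402 mol
Let x = n(Na2CO3), y = n(NaHCO3).
Titrant: 2x + 1y = 0.01402;  mass: 105.99x + 84.01y = 0.9332
Solving, x = 3.941 × 10^-3 mol, y = 6.136 × 10^-3 mol
mass of Na2CO3 = 3.941 × 10^-3 × 105.99 = 0.4177 g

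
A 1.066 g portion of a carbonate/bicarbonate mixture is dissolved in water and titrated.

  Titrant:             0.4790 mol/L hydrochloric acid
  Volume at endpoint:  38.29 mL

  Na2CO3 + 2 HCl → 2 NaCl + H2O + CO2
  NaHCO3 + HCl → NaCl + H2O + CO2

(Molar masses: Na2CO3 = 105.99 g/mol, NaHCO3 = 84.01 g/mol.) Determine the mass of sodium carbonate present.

0.8113 g

n(HCl) = 0.03829 × 0.4790 = 0.01834 mol
Let x = n(Na2CO3), y = n(NaHCO3).
Titrant: 2x + 1y = 0.01834;  mass: 105.99x + 84.01y = 1.066
Solving, x = 7.655 × 10^-3 mol, y = 3.032 × 10^-3 mol
mass of Na2CO3 = 7.655 × 10^-3 × 105.99 = 0.8113 g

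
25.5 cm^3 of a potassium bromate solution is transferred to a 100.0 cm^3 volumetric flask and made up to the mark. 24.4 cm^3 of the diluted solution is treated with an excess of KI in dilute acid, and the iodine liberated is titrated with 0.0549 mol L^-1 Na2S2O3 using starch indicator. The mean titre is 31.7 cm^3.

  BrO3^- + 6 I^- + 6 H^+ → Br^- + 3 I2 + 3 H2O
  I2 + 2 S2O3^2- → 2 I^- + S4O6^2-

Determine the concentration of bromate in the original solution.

n(S2O3^2-) = 0.0317 × 0.0549 = 1.74 × 10^-3 mol
n(I2) = n(S2O3^2-)/2 = 8.70 × 10^-4 mol
From the 1:3 ratio, n(BrO3^-) in the aliquot = 1/3 × 8.70 × 10^-4 = 2.90 × 10^-4 mol
[BrO3^-]_dilute = 2.90 × 10^-4 / 0.0244 = 0.0119 mol/L
[BrO3^-]_original = 0.0119 × 100.0/25.5 = 0.0466 mol/L

0.0466 mol/L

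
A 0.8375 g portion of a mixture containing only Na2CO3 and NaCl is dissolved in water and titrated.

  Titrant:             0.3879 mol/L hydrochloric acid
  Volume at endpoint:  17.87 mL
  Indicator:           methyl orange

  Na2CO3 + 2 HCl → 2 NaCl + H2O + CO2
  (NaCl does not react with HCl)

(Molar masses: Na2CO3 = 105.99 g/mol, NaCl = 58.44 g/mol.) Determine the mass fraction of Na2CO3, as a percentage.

n(HCl) = 0.01787 × 0.3879 = 6.932 × 10^-3 mol
Let x = n(Na2CO3), y = n(NaCl).
Titrant: 2x = 6.932 × 10^-3;  mass: 105.99x + 58.44y = 0.8375
Solving, x = 3.466 × 10^-3 mol, y = 8.045 × 10^-3 mol
mass of Na2CO3 = 3.466 × 10^-3 × 105.99 = 0.3673 g
% Na2CO3 = 0.3673 / 0.8375 × 100 = 43.86 %

43.86 %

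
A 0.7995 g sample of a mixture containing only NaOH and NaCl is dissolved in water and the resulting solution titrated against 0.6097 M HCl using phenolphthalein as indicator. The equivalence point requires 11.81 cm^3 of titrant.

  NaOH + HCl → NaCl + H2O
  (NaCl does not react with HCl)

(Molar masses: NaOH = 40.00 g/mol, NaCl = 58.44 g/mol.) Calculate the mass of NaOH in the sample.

0.2880 g

n(HCl) = 0.01181 × 0.6097 = 7.201 × 10^-3 mol
Let x = n(NaOH), y = n(NaCl).
Titrant: 1x = 7.201 × 10^-3;  mass: 40.00x + 58.44y = 0.7995
Solving, x = 7.201 × 10^-3 mol, y = 8.752 × 10^-3 mol
mass of NaOH = 7.201 × 10^-3 × 40.00 = 0.2880 g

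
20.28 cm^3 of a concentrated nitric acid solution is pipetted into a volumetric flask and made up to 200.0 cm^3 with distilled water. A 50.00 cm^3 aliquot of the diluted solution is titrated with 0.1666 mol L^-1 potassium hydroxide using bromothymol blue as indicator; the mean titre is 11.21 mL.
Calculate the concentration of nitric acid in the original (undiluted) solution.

HNO3 + KOH → KNO3 + H2O
n(KOH) = 0.01121 × 0.1666 = 1.868 × 10^-3 mol
n(HNO3) in the aliquot = 1.868 × 10^-3 mol (1:1 ratio)
[HNO3]_dilute = 1.868 × 10^-3 / 0.05000 = 0.03735 mol/L
Dilution factor = 200.0 / 20.28 = 9.862
[HNO3]_stock = 0.03735 × 9.862 = 0.3684 mol/L

0.3684 mol/L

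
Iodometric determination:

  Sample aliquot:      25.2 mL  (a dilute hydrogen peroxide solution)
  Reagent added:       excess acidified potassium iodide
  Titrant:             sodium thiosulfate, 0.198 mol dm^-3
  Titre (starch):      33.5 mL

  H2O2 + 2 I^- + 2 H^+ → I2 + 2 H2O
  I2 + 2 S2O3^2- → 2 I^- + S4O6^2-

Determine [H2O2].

0.132 mol/L

n(S2O3^2-) = 0.0335 × 0.198 = 6.63 × 10^-3 mol
n(I2) = n(S2O3^2-)/2 = 3.32 × 10^-3 mol
n(H2O2) in the aliquot = 3.32 × 10^-3 mol (1:1 ratio)
[H2O2] = 3.32 × 10^-3 / 0.0252 = 0.132 mol/L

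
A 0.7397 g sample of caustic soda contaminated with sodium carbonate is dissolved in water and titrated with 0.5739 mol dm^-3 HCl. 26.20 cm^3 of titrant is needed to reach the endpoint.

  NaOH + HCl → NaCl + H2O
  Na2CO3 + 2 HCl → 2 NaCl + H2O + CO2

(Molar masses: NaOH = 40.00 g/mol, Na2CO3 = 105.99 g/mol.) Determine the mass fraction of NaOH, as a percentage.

23.78 %

n(HCl) = 0.02620 × 0.5739 = 0.01504 mol
Let x = n(NaOH), y = n(Na2CO3).
Titrant: 1x + 2y = 0.01504;  mass: 40.00x + 105.99y = 0.7397
Solving, x = 4.397 × 10^-3 mol, y = 5.319 × 10^-3 mol
mass of NaOH = 4.397 × 10^-3 × 40.00 = 0.1759 g
% NaOH = 0.1759 / 0.7397 × 100 = 23.78 %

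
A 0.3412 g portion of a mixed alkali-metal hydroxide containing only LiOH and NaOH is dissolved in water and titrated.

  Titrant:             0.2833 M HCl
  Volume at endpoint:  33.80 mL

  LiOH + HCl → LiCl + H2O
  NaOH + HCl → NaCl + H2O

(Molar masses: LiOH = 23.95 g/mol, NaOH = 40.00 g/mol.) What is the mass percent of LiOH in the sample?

18.29 %

n(HCl) = 0.03380 × 0.2833 = 9.576 × 10^-3 mol
Let x = n(LiOH), y = n(NaOH).
Titrant: 1x + 1y = 9.576 × 10^-3;  mass: 23.95x + 40.00y = 0.3412
Solving, x = 2.606 × 10^-3 mol, y = 6.970 × 10^-3 mol
mass of LiOH = 2.606 × 10^-3 × 23.95 = 0.06241 g
% LiOH = 0.06241 / 0.3412 × 100 = 18.29 %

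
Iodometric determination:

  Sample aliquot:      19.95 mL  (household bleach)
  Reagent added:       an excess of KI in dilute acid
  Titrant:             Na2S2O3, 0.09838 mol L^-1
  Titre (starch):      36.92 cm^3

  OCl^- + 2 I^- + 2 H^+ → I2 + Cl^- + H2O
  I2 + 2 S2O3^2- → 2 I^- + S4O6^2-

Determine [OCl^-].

n(S2O3^2-) = 0.03692 × 0.09838 = 3.632 × 10^-3 mol
n(I2) = n(S2O3^2-)/2 = 1.816 × 10^-3 mol
n(OCl^-) in the aliquot = 1.816 × 10^-3 mol (1:1 ratio)
[OCl^-] = 1.816 × 10^-3 / 0.01995 = 0.09103 mol/L

0.09103 mol/L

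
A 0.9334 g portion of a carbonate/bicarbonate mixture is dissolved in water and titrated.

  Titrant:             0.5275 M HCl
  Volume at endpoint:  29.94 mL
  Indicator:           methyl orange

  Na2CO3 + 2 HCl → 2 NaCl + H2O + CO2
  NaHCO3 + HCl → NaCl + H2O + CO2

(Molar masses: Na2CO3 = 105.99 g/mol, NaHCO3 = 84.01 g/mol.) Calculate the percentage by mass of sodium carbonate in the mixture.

n(HCl) = 0.02994 × 0.5275 = 0.01579 mol
Let x = n(Na2CO3), y = n(NaHCO3).
Titrant: 2x + 1y = 0.01579;  mass: 105.99x + 84.01y = 0.9334
Solving, x = 6.342 × 10^-3 mol, y = 3.109 × 10^-3 mol
mass of Na2CO3 = 6.342 × 10^-3 × 105.99 = 0.6722 g
% Na2CO3 = 0.6722 / 0.9334 × 100 = 72.02 %

72.02 %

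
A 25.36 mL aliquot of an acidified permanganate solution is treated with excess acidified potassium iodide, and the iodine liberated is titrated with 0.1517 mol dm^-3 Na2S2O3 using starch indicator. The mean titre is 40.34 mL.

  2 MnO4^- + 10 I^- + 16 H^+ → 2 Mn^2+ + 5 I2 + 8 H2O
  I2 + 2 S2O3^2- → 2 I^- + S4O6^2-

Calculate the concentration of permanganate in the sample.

0.04826 mol/L

n(S2O3^2-) = 0.04034 × 0.1517 = 6.120 × 10^-3 mol
n(I2) = n(S2O3^2-)/2 = 3.060 × 10^-3 mol
From the 2:5 ratio, n(MnO4^-) in the aliquot = 2/5 × 3.060 × 10^-3 = 1.224 × 10^-3 mol
[MnO4^-] = 1.224 × 10^-3 / 0.02536 = 0.04826 mol/L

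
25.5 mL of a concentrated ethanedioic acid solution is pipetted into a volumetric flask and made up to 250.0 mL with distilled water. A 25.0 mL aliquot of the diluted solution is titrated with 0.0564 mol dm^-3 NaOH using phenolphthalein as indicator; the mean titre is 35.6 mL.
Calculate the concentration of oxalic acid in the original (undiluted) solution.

H2C2O4 + 2 NaOH → Na2C2O4 + 2 H2O
n(NaOH) = 0.0356 × 0.0564 = 2.01 × 10^-3 mol
From the 1:2 ratio, n(H2C2O4) in the aliquot = 1/2 × 2.01 × 10^-3 = 1.00 × 10^-3 mol
[H2C2O4]_dilute = 1.00 × 10^-3 / 0.0250 = 0.0402 mol/L
Dilution factor = 250.0 / 25.5 = 9.804
[H2C2O4]_stock = 0.0402 × 9.804 = 0.394 mol/L

0.394 mol/L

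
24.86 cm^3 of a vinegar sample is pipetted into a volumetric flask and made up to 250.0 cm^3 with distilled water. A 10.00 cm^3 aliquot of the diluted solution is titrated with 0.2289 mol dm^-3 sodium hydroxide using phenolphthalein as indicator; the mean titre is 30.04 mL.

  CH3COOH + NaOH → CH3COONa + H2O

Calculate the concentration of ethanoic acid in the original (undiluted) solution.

6.915 mol/L

n(NaOH) = 0.03004 × 0.2289 = 6.876 × 10^-3 mol
n(CH3COOH) in the aliquot = 6.876 × 10^-3 mol (1:1 ratio)
[CH3COOH]_dilute = 6.876 × 10^-3 / 0.01000 = 0.6876 mol/L
Dilution factor = 250.0 / 24.86 = 10.06
[CH3COOH]_stock = 0.6876 × 10.06 = 6.915 mol/L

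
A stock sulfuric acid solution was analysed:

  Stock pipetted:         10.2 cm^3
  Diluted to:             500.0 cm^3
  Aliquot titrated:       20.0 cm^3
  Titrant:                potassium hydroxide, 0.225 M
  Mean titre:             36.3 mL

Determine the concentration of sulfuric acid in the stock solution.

H2SO4 + 2 KOH → K2SO4 + 2 H2O
n(KOH) = 0.0363 × 0.225 = 8.17 × 10^-3 mol
From the 1:2 ratio, n(H2SO4) in the aliquot = 1/2 × 8.17 × 10^-3 = 4.08 × 10^-3 mol
[H2SO4]_dilute = 4.08 × 10^-3 / 0.0200 = 0.204 mol/L
Dilution factor = 500.0 / 10.2 = 49.02
[H2SO4]_stock = 0.204 × 49.02 = 10.0 mol/L

10.0 M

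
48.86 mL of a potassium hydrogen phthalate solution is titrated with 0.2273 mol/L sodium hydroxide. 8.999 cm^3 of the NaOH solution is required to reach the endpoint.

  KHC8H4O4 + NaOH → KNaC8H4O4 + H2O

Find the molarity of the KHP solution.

0.04186 mol/L

n(NaOH) = 0.008999 L × 0.2273 mol/L = 2.045 × 10^-3 mol
n(KHC8H4O4) = 2.045 × 10^-3 mol (1:1 mole ratio)
[KHC8H4O4] = 2.045 × 10^-3 mol / 0.04886 L = 0.04186 mol/L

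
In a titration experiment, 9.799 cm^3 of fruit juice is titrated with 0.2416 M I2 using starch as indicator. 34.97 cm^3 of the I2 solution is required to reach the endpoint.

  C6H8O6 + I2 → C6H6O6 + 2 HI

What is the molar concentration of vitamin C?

n(I2) = 0.03497 L × 0.2416 mol/L = 8.449 × 10^-3 mol
n(C6H8O6) = 8.449 × 10^-3 mol (1:1 mole ratio)
[C6H8O6] = 8.449 × 10^-3 mol / 0.009799 L = 0.8622 mol/L

0.8622 M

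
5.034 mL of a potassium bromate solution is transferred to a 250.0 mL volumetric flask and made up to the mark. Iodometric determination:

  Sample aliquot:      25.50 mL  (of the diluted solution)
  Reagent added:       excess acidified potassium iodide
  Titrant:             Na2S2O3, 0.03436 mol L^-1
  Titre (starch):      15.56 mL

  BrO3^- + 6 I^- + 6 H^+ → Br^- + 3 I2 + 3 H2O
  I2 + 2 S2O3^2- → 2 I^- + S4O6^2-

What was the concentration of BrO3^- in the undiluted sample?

0.1735 mol/L

n(S2O3^2-) = 0.01556 × 0.03436 = 5.346 × 10^-4 mol
n(I2) = n(S2O3^2-)/2 = 2.673 × 10^-4 mol
From the 1:3 ratio, n(BrO3^-) in the aliquot = 1/3 × 2.673 × 10^-4 = 8.911 × 10^-5 mol
[BrO3^-]_dilute = 8.911 × 10^-5 / 0.02550 = 0.003494 mol/L
[BrO3^-]_original = 0.003494 × 250.0/5.034 = 0.1735 mol/L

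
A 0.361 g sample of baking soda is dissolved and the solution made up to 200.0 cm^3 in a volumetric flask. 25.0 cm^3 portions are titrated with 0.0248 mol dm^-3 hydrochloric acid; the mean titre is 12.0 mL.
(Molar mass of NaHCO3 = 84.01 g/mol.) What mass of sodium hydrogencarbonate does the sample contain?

0.200 g

NaHCO3 + HCl → NaCl + H2O + CO2
n(HCl) per titration = 0.0120 × 0.0248 = 2.98 × 10^-4 mol
n(NaHCO3) in each aliquot = 2.98 × 10^-4 mol (1:1 ratio)
n(NaHCO3) in the whole flask = 2.98 × 10^-4 × 200.0/25.0 = 2.38 × 10^-3 mol
mass of NaHCO3 = 2.38 × 10^-3 × 84.01 = 0.200 g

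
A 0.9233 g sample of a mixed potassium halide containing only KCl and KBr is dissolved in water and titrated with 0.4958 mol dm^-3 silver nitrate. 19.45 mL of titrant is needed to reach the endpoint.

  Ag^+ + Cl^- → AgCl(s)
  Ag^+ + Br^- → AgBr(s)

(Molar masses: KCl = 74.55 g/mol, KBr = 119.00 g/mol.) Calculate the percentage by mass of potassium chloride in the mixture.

n(AgNO3) = 0.01945 × 0.4958 = 9.643 × 10^-3 mol
Let x = n(KCl), y = n(KBr).
Titrant: 1x + 1y = 9.643 × 10^-3;  mass: 74.55x + 119.00y = 0.9233
Solving, x = 5.045 × 10^-3 mol, y = 4.598 × 10^-3 mol
mass of KCl = 5.045 × 10^-3 × 74.55 = 0.3761 g
% KCl = 0.3761 / 0.9233 × 100 = 40.74 %

40.74 %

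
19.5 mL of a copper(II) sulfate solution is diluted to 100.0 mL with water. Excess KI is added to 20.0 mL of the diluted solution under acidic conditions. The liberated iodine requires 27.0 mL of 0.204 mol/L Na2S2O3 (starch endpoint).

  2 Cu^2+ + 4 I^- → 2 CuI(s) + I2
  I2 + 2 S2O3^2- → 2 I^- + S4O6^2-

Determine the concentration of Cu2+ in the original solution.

n(S2O3^2-) = 0.0270 × 0.204 = 5.51 × 10^-3 mol
n(I2) = n(S2O3^2-)/2 = 2.75 × 10^-3 mol
From the 2:1 ratio, n(Cu2+) in the aliquot = 2/1 × 2.75 × 10^-3 = 5.51 × 10^-3 mol
[Cu2+]_dilute = 5.51 × 10^-3 / 0.0200 = 0.275 mol/L
[Cu2+]_original = 0.275 × 100.0/19.5 = 1.41 mol/L

1.41 mol/L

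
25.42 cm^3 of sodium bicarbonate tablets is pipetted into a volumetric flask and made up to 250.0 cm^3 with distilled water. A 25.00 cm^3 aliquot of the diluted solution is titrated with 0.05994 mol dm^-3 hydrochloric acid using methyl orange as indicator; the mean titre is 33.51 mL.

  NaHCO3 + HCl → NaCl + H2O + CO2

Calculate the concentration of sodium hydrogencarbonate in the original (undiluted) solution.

n(HCl) = 0.03351 × 0.05994 = 2.009 × 10^-3 mol
n(NaHCO3) in the aliquot = 2.009 × 10^-3 mol (1:1 ratio)
[NaHCO3]_dilute = 2.009 × 10^-3 / 0.02500 = 0.08034 mol/L
Dilution factor = 250.0 / 25.42 = 9.835
[NaHCO3]_stock = 0.08034 × 9.835 = 0.7902 mol/L

0.7902 mol/L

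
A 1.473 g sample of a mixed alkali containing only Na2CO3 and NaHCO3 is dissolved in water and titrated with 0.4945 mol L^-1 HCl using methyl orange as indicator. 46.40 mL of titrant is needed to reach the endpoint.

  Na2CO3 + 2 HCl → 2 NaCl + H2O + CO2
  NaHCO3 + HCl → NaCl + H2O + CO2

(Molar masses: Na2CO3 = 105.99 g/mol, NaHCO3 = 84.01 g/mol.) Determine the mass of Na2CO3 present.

n(HCl) = 0.04640 × 0.4945 = 0.02294 mol
Let x = n(Na2CO3), y = n(NaHCO3).
Titrant: 2x + 1y = 0.02294;  mass: 105.99x + 84.01y = 1.473
Solving, x = 7.329 × 10^-3 mol, y = 8.288 × 10^-3 mol
mass of Na2CO3 = 7.329 × 10^-3 × 105.99 = 0.7768 g

0.7768 g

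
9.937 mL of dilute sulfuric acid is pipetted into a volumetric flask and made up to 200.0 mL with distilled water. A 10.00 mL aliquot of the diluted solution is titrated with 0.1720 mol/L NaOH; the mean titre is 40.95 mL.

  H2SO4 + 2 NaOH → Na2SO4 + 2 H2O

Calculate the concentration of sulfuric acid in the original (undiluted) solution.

n(NaOH) = 0.04095 × 0.1720 = 7.043 × 10^-3 mol
From the 1:2 ratio, n(H2SO4) in the aliquot = 1/2 × 7.043 × 10^-3 = 3.522 × 10^-3 mol
[H2SO4]_dilute = 3.522 × 10^-3 / 0.01000 = 0.3522 mol/L
Dilution factor = 200.0 / 9.937 = 20.13
[H2SO4]_stock = 0.3522 × 20.13 = 7.088 mol/L

7.088 mol/L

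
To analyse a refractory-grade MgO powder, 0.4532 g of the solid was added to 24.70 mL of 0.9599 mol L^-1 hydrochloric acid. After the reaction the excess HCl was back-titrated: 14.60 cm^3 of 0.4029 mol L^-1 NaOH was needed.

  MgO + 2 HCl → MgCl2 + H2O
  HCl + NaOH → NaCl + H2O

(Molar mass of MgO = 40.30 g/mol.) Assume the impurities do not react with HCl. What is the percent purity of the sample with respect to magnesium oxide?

79.26 %

n(HCl) added = 0.02470 × 0.9599 = 0.02371 mol
n(NaOH) used in back-titration = 0.01460 × 0.4029 = 5.882 × 10^-3 mol
n(HCl) left over = 5.882 × 10^-3 mol (1:1 ratio)
n(HCl) consumed by analyte = 0.02371 − 5.882 × 10^-3 = 0.01783 mol
From the 1:2 ratio, n(MgO) = 1/2 × 0.01783 = 8.914 × 10^-3 mol
mass of MgO = 8.914 × 10^-3 × 40.30 = 0.3592 g
% MgO = 0.3592 / 0.4532 × 100 = 79.26 %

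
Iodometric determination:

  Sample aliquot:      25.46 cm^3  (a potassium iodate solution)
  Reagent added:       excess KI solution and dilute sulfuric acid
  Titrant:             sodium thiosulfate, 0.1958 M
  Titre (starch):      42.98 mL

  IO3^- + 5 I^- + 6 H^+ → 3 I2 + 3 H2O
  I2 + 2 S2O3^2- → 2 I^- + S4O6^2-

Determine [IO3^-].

0.05509 M

n(S2O3^2-) = 0.04298 × 0.1958 = 8.415 × 10^-3 mol
n(I2) = n(S2O3^2-)/2 = 4.208 × 10^-3 mol
From the 1:3 ratio, n(IO3^-) in the aliquot = 1/3 × 4.208 × 10^-3 = 1.403 × 10^-3 mol
[IO3^-] = 1.403 × 10^-3 / 0.02546 = 0.05509 mol/L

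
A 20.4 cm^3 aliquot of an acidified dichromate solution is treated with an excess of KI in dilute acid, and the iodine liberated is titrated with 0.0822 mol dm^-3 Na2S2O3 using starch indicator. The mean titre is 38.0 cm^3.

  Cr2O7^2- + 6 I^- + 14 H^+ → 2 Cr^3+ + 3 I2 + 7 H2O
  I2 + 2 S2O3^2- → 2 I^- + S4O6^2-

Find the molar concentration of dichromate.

0.0255 mol/L

n(S2O3^2-) = 0.0380 × 0.0822 = 3.12 × 10^-3 mol
n(I2) = n(S2O3^2-)/2 = 1.56 × 10^-3 mol
From the 1:3 ratio, n(Cr2O7^2-) in the aliquot = 1/3 × 1.56 × 10^-3 = 5.21 × 10^-4 mol
[Cr2O7^2-] = 5.21 × 10^-4 / 0.0204 = 0.0255 mol/L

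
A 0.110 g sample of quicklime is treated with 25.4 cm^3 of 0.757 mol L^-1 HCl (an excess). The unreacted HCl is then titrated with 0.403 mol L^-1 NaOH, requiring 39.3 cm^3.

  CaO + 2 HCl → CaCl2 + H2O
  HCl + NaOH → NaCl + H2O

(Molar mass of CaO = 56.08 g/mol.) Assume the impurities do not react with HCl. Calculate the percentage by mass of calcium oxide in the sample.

86.4 %

n(HCl) added = 0.0254 × 0.757 = 0.0192 mol
n(NaOH) used in back-titration = 0.0393 × 0.403 = 0.0158 mol
n(HCl) left over = 0.0158 mol (1:1 ratio)
n(HCl) consumed by analyte = 0.0192 − 0.0158 = 3.39 × 10^-3 mol
From the 1:2 ratio, n(CaO) = 1/2 × 3.39 × 10^-3 = 1.69 × 10^-3 mol
mass of CaO = 1.69 × 10^-3 × 56.08 = 0.0951 g
% CaO = 0.0951 / 0.110 × 100 = 86.4 %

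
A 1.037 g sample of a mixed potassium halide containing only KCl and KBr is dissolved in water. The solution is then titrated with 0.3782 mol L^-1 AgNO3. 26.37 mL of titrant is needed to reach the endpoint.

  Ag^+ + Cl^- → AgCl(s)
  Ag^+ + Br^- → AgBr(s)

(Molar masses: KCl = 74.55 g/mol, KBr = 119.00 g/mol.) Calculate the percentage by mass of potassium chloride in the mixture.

24.23 %

n(AgNO3) = 0.02637 × 0.3782 = 9.973 × 10^-3 mol
Let x = n(KCl), y = n(KBr).
Titrant: 1x + 1y = 9.973 × 10^-3;  mass: 74.55x + 119.00y = 1.037
Solving, x = 3.370 × 10^-3 mol, y = 6.603 × 10^-3 mol
mass of KCl = 3.370 × 10^-3 × 74.55 = 0.2512 g
% KCl = 0.2512 / 1.037 × 100 = 24.23 %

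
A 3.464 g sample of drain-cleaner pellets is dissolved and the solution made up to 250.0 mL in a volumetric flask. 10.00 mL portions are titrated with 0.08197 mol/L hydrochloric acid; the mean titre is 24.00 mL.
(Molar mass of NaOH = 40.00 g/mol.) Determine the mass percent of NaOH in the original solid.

NaOH + HCl → NaCl + H2O
n(HCl) per titration = 0.02400 × 0.08197 = 1.967 × 10^-3 mol
n(NaOH) in each aliquot = 1.967 × 10^-3 mol (1:1 ratio)
n(NaOH) in the whole flask = 1.967 × 10^-3 × 250.0/10.00 = 0.04918 mol
mass of NaOH = 0.04918 × 40.00 = 1.967 g
% NaOH = 1.967 / 3.464 × 100 = 56.79 %

56.79 %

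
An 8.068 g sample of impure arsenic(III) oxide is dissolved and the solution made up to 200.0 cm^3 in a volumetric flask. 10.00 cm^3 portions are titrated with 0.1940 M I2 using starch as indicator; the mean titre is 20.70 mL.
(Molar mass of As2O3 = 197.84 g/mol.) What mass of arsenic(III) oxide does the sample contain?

7.945 g

As2O3 + 2 I2 + 2 H2O → As2O5 + 4 HI
n(I2) per titration = 0.02070 × 0.1940 = 4.016 × 10^-3 mol
From the 1:2 ratio, n(As2O3) in each aliquot = 1/2 × 4.016 × 10^-3 = 2.008 × 10^-3 mol
n(As2O3) in the whole flask = 2.008 × 10^-3 × 200.0/10.00 = 0.04016 mol
mass of As2O3 = 0.04016 × 197.84 = 7.945 g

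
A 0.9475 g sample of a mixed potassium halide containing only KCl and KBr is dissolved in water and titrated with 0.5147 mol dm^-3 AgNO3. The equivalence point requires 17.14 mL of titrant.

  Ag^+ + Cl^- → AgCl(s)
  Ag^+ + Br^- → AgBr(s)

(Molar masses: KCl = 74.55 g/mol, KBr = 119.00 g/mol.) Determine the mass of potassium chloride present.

n(AgNO3) = 0.01714 × 0.5147 = 8.822 × 10^-3 mol
Let x = n(KCl), y = n(KBr).
Titrant: 1x + 1y = 8.822 × 10^-3;  mass: 74.55x + 119.00y = 0.9475
Solving, x = 2.302 × 10^-3 mol, y = 6.520 × 10^-3 mol
mass of KCl = 2.302 × 10^-3 × 74.55 = 0.1716 g

0.1716 g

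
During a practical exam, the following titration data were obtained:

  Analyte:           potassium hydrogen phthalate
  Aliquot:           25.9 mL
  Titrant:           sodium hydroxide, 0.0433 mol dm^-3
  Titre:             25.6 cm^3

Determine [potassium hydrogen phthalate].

0.0428 mol/L

KHC8H4O4 + NaOH → KNaC8H4O4 + H2O
n(NaOH) = 0.0256 L × 0.0433 mol/L = 1.11 × 10^-3 mol
n(KHC8H4O4) = 1.11 × 10^-3 mol (1:1 mole ratio)
[KHC8H4O4] = 1.11 × 10^-3 mol / 0.0259 L = 0.0428 mol/L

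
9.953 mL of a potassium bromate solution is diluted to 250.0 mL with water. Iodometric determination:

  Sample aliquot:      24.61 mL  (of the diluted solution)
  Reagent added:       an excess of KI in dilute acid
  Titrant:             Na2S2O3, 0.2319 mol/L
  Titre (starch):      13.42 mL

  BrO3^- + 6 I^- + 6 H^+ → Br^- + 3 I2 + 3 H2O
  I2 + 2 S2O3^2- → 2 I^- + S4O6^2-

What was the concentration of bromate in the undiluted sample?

0.5294 mol/L

n(S2O3^2-) = 0.01342 × 0.2319 = 3.112 × 10^-3 mol
n(I2) = n(S2O3^2-)/2 = 1.556 × 10^-3 mol
From the 1:3 ratio, n(BrO3^-) in the aliquot = 1/3 × 1.556 × 10^-3 = 5.187 × 10^-4 mol
[BrO3^-]_dilute = 5.187 × 10^-4 / 0.02461 = 0.02108 mol/L
[BrO3^-]_original = 0.02108 × 250.0/9.953 = 0.5294 mol/L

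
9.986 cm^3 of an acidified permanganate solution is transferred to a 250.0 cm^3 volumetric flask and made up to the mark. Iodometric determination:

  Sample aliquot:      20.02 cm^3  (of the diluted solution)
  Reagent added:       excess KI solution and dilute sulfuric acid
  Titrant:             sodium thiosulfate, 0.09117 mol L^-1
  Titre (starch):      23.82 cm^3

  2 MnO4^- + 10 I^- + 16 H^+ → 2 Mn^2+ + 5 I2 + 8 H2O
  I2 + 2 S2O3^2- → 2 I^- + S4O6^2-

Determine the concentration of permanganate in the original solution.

n(S2O3^2-) = 0.02382 × 0.09117 = 2.172 × 10^-3 mol
n(I2) = n(S2O3^2-)/2 = 1.086 × 10^-3 mol
From the 2:5 ratio, n(MnO4^-) in the aliquot = 2/5 × 1.086 × 10^-3 = 4.343 × 10^-4 mol
[MnO4^-]_dilute = 4.343 × 10^-4 / 0.02002 = 0.02169 mol/L
[MnO4^-]_original = 0.02169 × 250.0/9.986 = 0.5431 mol/L

0.5431 mol/L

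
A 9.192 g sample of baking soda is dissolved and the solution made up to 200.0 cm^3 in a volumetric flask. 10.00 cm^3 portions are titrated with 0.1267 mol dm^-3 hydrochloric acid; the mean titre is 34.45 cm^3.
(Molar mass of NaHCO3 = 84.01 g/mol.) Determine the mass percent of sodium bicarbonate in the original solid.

NaHCO3 + HCl → NaCl + H2O + CO2
n(HCl) per titration = 0.03445 × 0.1267 = 4.365 × 10^-3 mol
n(NaHCO3) in each aliquot = 4.365 × 10^-3 mol (1:1 ratio)
n(NaHCO3) in the whole flask = 4.365 × 10^-3 × 200.0/10.00 = 0.08730 mol
mass of NaHCO3 = 0.08730 × 84.01 = 7.334 g
% NaHCO3 = 7.334 / 9.192 × 100 = 79.78 %

79.78 %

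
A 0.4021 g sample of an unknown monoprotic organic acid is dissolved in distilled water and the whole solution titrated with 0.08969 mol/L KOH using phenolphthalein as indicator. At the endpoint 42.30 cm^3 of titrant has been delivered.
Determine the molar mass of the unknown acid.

106.0 g/mol

n(KOH) = 0.04230 L × 0.08969 mol/L = 3.794 × 10^-3 mol
n(HA) = 3.794 × 10^-3 mol (1:1 ratio)
M = m / n = 0.4021 g / 3.794 × 10^-3 mol = 106.0 g/mol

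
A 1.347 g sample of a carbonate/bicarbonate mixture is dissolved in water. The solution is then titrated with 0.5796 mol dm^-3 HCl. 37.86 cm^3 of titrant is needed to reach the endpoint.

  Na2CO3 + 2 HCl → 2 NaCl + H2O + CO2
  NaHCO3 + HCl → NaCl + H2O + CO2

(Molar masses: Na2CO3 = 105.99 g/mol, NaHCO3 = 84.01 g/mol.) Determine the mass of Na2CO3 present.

n(HCl) = 0.03786 × 0.5796 = 0.02194 mol
Let x = n(Na2CO3), y = n(NaHCO3).
Titrant: 2x + 1y = 0.02194;  mass: 105.99x + 84.01y = 1.347
Solving, x = 8.004 × 10^-3 mol, y = 5.936 × 10^-3 mol
mass of Na2CO3 = 8.004 × 10^-3 × 105.99 = 0.8483 g

0.8483 g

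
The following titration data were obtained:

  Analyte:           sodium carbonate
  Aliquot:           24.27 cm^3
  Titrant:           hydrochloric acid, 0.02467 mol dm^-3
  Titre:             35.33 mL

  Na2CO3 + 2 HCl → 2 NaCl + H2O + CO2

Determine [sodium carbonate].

0.01796 mol/L

n(HCl) = 0.03533 L × 0.02467 mol/L = 8.716 × 10^-4 mol
From the 1:2 mole ratio, n(Na2CO3) = 1/2 × 8.716 × 10^-4 = 4.358 × 10^-4 mol
[Na2CO3] = 4.358 × 10^-4 mol / 0.02427 L = 0.01796 mol/L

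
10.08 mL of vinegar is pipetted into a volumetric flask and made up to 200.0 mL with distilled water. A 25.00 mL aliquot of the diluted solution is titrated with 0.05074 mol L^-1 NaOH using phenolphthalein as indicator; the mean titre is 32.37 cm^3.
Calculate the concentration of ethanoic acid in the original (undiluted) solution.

CH3COOH + NaOH → CH3COONa + H2O
n(NaOH) = 0.03237 × 0.05074 = 1.642 × 10^-3 mol
n(CH3COOH) in the aliquot = 1.642 × 10^-3 mol (1:1 ratio)
[CH3COOH]_dilute = 1.642 × 10^-3 / 0.02500 = 0.06570 mol/L
Dilution factor = 200.0 / 10.08 = 19.84
[CH3COOH]_stock = 0.06570 × 19.84 = 1.304 mol/L

1.304 mol/L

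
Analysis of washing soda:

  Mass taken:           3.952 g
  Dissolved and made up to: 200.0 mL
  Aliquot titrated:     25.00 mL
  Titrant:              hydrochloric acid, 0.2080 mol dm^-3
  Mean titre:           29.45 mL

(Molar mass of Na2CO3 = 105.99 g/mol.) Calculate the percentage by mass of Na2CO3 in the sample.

Na2CO3 + 2 HCl → 2 NaCl + H2O + CO2
n(HCl) per titration = 0.02945 × 0.2080 = 6.126 × 10^-3 mol
From the 1:2 ratio, n(Na2CO3) in each aliquot = 1/2 × 6.126 × 10^-3 = 3.063 × 10^-3 mol
n(Na2CO3) in the whole flask = 3.063 × 10^-3 × 200.0/25.00 = 0.02450 mol
mass of Na2CO3 = 0.02450 × 105.99 = 2.597 g
% Na2CO3 = 2.597 / 3.952 × 100 = 65.71 %

65.71 %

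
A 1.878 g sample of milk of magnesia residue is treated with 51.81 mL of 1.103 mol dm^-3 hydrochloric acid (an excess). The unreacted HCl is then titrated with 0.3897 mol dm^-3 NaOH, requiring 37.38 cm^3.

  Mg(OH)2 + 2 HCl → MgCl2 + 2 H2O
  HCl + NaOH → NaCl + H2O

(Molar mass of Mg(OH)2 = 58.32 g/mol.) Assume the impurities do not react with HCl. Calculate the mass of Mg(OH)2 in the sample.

1.242 g

n(HCl) added = 0.05181 × 1.103 = 0.05715 mol
n(NaOH) used in back-titration = 0.03738 × 0.3897 = 0.01457 mol
n(HCl) left over = 0.01457 mol (1:1 ratio)
n(HCl) consumed by analyte = 0.05715 − 0.01457 = 0.04258 mol
From the 1:2 ratio, n(Mg(OH)2) = 1/2 × 0.04258 = 0.02129 mol
mass of Mg(OH)2 = 0.02129 × 58.32 = 1.242 g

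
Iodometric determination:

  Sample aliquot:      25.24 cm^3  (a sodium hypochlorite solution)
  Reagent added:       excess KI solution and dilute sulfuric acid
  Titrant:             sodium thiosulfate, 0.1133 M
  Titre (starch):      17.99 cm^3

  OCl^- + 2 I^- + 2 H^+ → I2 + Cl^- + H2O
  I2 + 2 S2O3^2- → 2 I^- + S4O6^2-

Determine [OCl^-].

n(S2O3^2-) = 0.01799 × 0.1133 = 2.038 × 10^-3 mol
n(I2) = n(S2O3^2-)/2 = 1.019 × 10^-3 mol
n(OCl^-) in the aliquot = 1.019 × 10^-3 mol (1:1 ratio)
[OCl^-] = 1.019 × 10^-3 / 0.02524 = 0.04038 mol/L

0.04038 M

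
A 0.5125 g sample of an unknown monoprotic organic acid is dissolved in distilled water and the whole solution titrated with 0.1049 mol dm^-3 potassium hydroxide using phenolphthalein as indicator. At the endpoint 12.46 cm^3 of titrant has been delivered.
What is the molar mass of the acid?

n(KOH) = 0.01246 L × 0.1049 mol/L = 1.307 × 10^-3 mol
n(HA) = 1.307 × 10^-3 mol (1:1 ratio)
M = m / n = 0.5125 g / 1.307 × 10^-3 mol = 392.1 g/mol

392.1 g/mol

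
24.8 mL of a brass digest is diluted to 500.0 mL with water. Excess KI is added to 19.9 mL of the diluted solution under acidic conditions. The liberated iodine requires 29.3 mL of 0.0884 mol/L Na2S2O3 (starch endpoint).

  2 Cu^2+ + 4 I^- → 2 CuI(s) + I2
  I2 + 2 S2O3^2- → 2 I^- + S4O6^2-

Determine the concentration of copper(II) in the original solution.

n(S2O3^2-) = 0.0293 × 0.0884 = 2.59 × 10^-3 mol
n(I2) = n(S2O3^2-)/2 = 1.30 × 10^-3 mol
From the 2:1 ratio, n(Cu2+) in the aliquot = 2/1 × 1.30 × 10^-3 = 2.59 × 10^-3 mol
[Cu2+]_dilute = 2.59 × 10^-3 / 0.0199 = 0.130 mol/L
[Cu2+]_original = 0.130 × 500.0/24.8 = 2.62 mol/L

2.62 mol/L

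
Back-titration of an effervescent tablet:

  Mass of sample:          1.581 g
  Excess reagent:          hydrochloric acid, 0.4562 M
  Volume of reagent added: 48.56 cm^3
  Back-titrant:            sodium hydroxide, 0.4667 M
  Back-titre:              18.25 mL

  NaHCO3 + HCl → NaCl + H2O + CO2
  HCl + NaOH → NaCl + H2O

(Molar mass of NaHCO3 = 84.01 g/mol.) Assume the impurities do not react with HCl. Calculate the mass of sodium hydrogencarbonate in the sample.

n(HCl) added = 0.04856 × 0.4562 = 0.02215 mol
n(NaOH) used in back-titration = 0.01825 × 0.4667 = 8.517 × 10^-3 mol
n(HCl) left over = 8.517 × 10^-3 mol (1:1 ratio)
n(HCl) consumed by analyte = 0.02215 − 8.517 × 10^-3 = 0.01364 mol
n(NaHCO3) = 0.01364 mol (1:1 ratio)
mass of NaHCO3 = 0.01364 × 84.01 = 1.146 g

1.146 g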